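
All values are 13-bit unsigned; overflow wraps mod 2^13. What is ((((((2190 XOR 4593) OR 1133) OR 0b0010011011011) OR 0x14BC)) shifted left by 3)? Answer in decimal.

2190 = 0100010001110
4593 = 1000111110001
→ XOR → 1100101111111 = 6527
1133 = 0010001101101
→ OR → 1110101111111 = 7551
0b0010011011011 = 0010011011011
→ OR → 1110111111111 = 7679
0x14BC = 1010010111100
→ OR → 1110111111111 = 7679
→ shifted left by 3 (mod 2^13) → 0111111111000 = 4088

4088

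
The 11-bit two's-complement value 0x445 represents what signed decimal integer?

-955

pattern = 10001000101 (MSB is 1 ⇒ negative)
Invert: 01110111010, add 1 → 01110111011 = 955, so the value is -955.
(Equivalently: 1093 - 2^11 = 1093 - 2048 = -955.)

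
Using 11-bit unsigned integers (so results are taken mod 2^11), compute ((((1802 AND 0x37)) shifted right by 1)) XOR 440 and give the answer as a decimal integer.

441

1802 = 11100001010
0x37 = 00000110111
→ AND → 00000000010 = 2
→ shifted right by 1 → 00000000001 = 1
440 = 00110111000
→ XOR → 00110111001 = 441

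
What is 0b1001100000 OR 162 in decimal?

a = 1001100000
162 = 0010100010
 OR → 1011100010 = 738

738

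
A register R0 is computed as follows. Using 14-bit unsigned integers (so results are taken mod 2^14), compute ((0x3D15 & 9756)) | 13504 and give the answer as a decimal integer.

0x3D15 = 11110100010101
9756 = 10011000011100
→ & → 10010000010100 = 9236
13504 = 11010011000000
→ | → 11010011010100 = 13524

13524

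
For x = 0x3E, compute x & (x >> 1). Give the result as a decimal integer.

30

x = 111110 = 62
x>>1 = 011111
AND  = 011110 = 30
(x & (x >> 1) has a 1 wherever x has two consecutive 1 bits.)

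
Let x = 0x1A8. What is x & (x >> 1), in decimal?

x = 110101000 = 424
x>>1 = 011010100
AND  = 010000000 = 128
(x & (x >> 1) has a 1 wherever x has two consecutive 1 bits.)

128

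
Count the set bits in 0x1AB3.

8

0x1AB3 = 1101010110011
Count the 1s: 1 + 1 + 1 + 1 + 1 + 1 + 1 + 1 = 8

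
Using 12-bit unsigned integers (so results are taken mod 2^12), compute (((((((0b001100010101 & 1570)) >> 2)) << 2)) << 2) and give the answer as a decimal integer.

2048

0b001100010101 = 001100010101
1570 = 011000100010
→ & → 001000000000 = 512
→ >> 2 → 000010000000 = 128
→ << 2 (mod 2^12) → 001000000000 = 512
→ << 2 (mod 2^12) → 100000000000 = 2048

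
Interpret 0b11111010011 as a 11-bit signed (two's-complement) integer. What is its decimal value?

-45

pattern = 11111010011 (MSB is 1 ⇒ negative)
Invert: 00000101100, add 1 → 00000101101 = 45, so the value is -45.
(Equivalently: 2003 - 2^11 = 2003 - 2048 = -45.)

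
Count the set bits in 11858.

7

11858 = 10111001010010
Count the 1s: 1 + 1 + 1 + 1 + 1 + 1 + 1 = 7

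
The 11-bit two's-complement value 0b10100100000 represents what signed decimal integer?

-736

pattern = 10100100000 (MSB is 1 ⇒ negative)
Invert: 01011011111, add 1 → 01011100000 = 736, so the value is -736.
(Equivalently: 1312 - 2^11 = 1312 - 2048 = -736.)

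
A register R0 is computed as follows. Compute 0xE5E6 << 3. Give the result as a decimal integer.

0xE5E6 = 0001110010111100110
shift left by 3 → 1110010111100110000 = 470832
(equivalently, 58854 × 2^3 = 58854 × 8)

470832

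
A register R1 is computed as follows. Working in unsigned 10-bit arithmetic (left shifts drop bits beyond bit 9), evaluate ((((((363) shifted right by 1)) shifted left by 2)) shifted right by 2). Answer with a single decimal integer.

363 = 0101101011
→ shifted right by 1 → 0010110101 = 181
→ shifted left by 2 (mod 2^10) → 1011010100 = 724
→ shifted right by 2 → 0010110101 = 181

181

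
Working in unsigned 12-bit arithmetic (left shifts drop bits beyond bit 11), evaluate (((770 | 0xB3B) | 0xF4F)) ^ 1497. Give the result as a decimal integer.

2726

770 = 001100000010
0xB3B = 101100111011
→ | → 101100111011 = 2875
0xF4F = 111101001111
→ | → 111101111111 = 3967
1497 = 010111011001
→ ^ → 101010100110 = 2726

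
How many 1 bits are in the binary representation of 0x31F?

0x31F = 1100011111
Count the 1s: 1 + 1 + 1 + 1 + 1 + 1 + 1 = 7

7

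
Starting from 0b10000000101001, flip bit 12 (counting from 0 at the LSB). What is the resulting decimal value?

x = 10000000101001
bit 12 is currently 0; toggle it via x ^ (1 << 12) = x ^ 4096
→ 11000000101001 = 12329

12329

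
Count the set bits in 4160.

4160 = 1000001000000
Count the 1s: 1 + 1 = 2

2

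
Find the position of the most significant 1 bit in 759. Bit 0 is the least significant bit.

9

759 = 1011110111
The topmost 1 is at position 9 (since 2^9 = 512 ≤ 759 < 1024).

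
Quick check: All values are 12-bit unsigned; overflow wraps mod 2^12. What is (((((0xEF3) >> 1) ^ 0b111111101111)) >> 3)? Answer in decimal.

274

0xEF3 = 111011110011
→ >> 1 → 011101111001 = 1913
0b111111101111 = 111111101111
→ ^ → 100010010110 = 2198
→ >> 3 → 000100010010 = 274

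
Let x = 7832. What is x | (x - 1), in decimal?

7839

x = 1111010011000 = 7832
x - 1 = 1111010010111
OR    = 1111010011111 = 7839
(x | (x - 1) sets all bits below the lowest set bit.)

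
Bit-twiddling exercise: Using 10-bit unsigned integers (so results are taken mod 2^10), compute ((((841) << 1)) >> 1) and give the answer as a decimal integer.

329

841 = 1101001001
→ << 1 (mod 2^10) → 1010010010 = 658
→ >> 1 → 0101001001 = 329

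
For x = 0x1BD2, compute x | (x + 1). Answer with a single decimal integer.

7123

x = 1101111010010 = 7122
x + 1 = 1101111010011
OR    = 1101111010011 = 7123
(x | (x + 1) sets the lowest cleared bit.)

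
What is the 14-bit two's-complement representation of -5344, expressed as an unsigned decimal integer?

5344 in 14 bits: 01010011100000
Invert: 10101100011111
Add 1:  10101100100000 = 11040
(Check: 2^14 - 5344 = 16384 - 5344 = 11040.)

11040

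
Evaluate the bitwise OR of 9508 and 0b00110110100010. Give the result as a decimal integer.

9508 = 10010100100100
b = 00110110100010
 OR → 10110110100110 = 11686

11686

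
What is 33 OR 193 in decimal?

33 = 00100001
193 = 11000001
 OR → 11100001 = 225

225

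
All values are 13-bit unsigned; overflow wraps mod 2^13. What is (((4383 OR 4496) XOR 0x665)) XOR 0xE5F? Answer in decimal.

4383 = 1000100011111
4496 = 1000110010000
→ OR → 1000110011111 = 4511
0x665 = 0011001100101
→ XOR → 1011111111010 = 6138
0xE5F = 0111001011111
→ XOR → 1100110100101 = 6565

6565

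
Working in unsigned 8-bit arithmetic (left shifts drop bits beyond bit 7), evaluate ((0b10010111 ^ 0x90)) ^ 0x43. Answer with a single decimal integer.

0b10010111 = 10010111
0x90 = 10010000
→ ^ → 00000111 = 7
0x43 = 01000011
→ ^ → 01000100 = 68

68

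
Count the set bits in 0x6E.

5

0x6E = 1101110
Count the 1s: 1 + 1 + 1 + 1 + 1 = 5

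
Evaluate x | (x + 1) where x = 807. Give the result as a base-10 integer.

x = 1100100111 = 807
x + 1 = 1100101000
OR    = 1100101111 = 815
(x | (x + 1) sets the lowest cleared bit.)

815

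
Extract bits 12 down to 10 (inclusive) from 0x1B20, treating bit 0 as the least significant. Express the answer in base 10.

v = 01101100100000
Shift right by 10: 0110
Mask low 3 bits: 110 = 6

6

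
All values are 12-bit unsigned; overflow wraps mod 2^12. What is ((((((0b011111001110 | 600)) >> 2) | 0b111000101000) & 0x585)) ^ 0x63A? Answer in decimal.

0b011111001110 = 011111001110
600 = 001001011000
→ | → 011111011110 = 2014
→ >> 2 → 000111110111 = 503
0b111000101000 = 111000101000
→ | → 111111111111 = 4095
0x585 = 010110000101
→ & → 010110000101 = 1413
0x63A = 011000111010
→ ^ → 001110111111 = 959

959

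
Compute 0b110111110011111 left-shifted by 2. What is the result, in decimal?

114300

x = 00110111110011111
shift left by 2 → 11011111001111100 = 114300
(equivalently, 28575 × 2^2 = 28575 × 4)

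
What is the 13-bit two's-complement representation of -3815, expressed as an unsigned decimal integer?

4377

3815 in 13 bits: 0111011100111
Invert: 1000100011000
Add 1:  1000100011001 = 4377
(Check: 2^13 - 3815 = 8192 - 3815 = 4377.)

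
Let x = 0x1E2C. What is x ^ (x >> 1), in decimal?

x = 1111000101100 = 7724
x>>1 = 0111100010110
XOR  = 1000100111010 = 4410
(x ^ (x >> 1) gives the standard binary-reflected Gray code of x.)

4410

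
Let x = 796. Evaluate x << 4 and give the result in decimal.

12736

796 = 00001100011100
shift left by 4 → 11000111000000 = 12736
(equivalently, 796 × 2^4 = 796 × 16)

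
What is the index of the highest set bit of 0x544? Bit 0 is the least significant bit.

0x544 = 10101000100
The topmost 1 is at position 10 (since 2^10 = 1024 ≤ 1348 < 2048).

10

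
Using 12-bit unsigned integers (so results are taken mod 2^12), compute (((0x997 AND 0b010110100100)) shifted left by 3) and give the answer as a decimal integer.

3104

0x997 = 100110010111
0b010110100100 = 010110100100
→ AND → 000110000100 = 388
→ shifted left by 3 (mod 2^12) → 110000100000 = 3104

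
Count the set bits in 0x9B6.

7

0x9B6 = 100110110110
Count the 1s: 1 + 1 + 1 + 1 + 1 + 1 + 1 = 7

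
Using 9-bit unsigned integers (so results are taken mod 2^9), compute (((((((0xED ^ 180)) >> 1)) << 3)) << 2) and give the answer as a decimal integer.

384

0xED = 011101101
180 = 010110100
→ ^ → 001011001 = 89
→ >> 1 → 000101100 = 44
→ << 3 (mod 2^9) → 101100000 = 352
→ << 2 (mod 2^9) → 110000000 = 384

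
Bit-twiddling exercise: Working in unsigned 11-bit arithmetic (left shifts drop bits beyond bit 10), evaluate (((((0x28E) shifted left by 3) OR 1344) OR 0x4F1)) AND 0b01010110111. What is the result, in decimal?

177

0x28E = 01010001110
→ shifted left by 3 (mod 2^11) → 10001110000 = 1136
1344 = 10101000000
→ OR → 10101110000 = 1392
0x4F1 = 10011110001
→ OR → 10111110001 = 1521
0b01010110111 = 01010110111
→ AND → 00010110001 = 177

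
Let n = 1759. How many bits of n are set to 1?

1759 = 11011011111
Count the 1s: 1 + 1 + 1 + 1 + 1 + 1 + 1 + 1 + 1 = 9

9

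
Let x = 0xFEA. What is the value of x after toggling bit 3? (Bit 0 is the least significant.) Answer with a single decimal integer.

x = 111111101010
bit 3 is currently 1; toggle it via x ^ (1 << 3) = x ^ 8
→ 111111100010 = 4066

4066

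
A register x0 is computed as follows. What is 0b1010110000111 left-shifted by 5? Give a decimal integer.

x = 000001010110000111
shift left by 5 → 101011000011100000 = 176352
(equivalently, 5511 × 2^5 = 5511 × 32)

176352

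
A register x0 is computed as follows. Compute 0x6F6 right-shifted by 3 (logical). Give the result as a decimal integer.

0x6F6 = 11011110110
shift right by 3 → 00011011110 = 222
(equivalently, floor(1782 / 8))

222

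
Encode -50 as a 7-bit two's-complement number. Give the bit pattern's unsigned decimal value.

50 in 7 bits: 0110010
Invert: 1001101
Add 1:  1001110 = 78
(Check: 2^7 - 50 = 128 - 50 = 78.)

78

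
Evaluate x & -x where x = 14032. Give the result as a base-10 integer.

x = 11011011010000 = 14032
-x (two's complement) = …00100100110000
AND   = 00000000010000 = 16
(x & -x isolates the lowest set bit of x.)

16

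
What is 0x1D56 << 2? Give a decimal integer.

30040

0x1D56 = 001110101010110
shift left by 2 → 111010101011000 = 30040
(equivalently, 7510 × 2^2 = 7510 × 4)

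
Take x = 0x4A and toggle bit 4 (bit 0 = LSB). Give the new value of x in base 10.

90

x = 001001010
bit 4 is currently 0; toggle it via x ^ (1 << 4) = x ^ 16
→ 001011010 = 90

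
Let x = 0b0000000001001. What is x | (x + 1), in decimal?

x = 1001 = 9
x + 1 = 1010
OR    = 1011 = 11
(x | (x + 1) sets the lowest cleared bit.)

11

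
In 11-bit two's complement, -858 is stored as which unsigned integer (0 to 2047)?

858 in 11 bits: 01101011010
Invert: 10010100101
Add 1:  10010100110 = 1190
(Check: 2^11 - 858 = 2048 - 858 = 1190.)

1190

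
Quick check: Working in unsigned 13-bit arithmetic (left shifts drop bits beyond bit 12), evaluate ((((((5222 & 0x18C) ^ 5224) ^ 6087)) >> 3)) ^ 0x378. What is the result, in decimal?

781

5222 = 1010001100110
0x18C = 0000110001100
→ & → 0000000000100 = 4
5224 = 1010001101000
→ ^ → 1010001101100 = 5228
6087 = 1011111000111
→ ^ → 0001110101011 = 939
→ >> 3 → 0000001110101 = 117
0x378 = 0001101111000
→ ^ → 0001100001101 = 781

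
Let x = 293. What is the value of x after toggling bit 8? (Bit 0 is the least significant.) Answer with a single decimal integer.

x = 100100101
bit 8 is currently 1; toggle it via x ^ (1 << 8) = x ^ 256
→ 000100101 = 37

37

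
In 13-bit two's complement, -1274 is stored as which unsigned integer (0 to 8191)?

1274 in 13 bits: 0010011111010
Invert: 1101100000101
Add 1:  1101100000110 = 6918
(Check: 2^13 - 1274 = 8192 - 1274 = 6918.)

6918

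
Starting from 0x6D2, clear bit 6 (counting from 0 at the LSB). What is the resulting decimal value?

1682

x = 011011010010
bit 6 is currently 1; clear it via x & ~(1 << 6) = x & ~64
→ 011010010010 = 1682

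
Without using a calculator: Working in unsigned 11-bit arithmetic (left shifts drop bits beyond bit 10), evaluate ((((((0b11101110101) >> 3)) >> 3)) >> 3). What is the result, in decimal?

0b11101110101 = 11101110101
→ >> 3 → 00011101110 = 238
→ >> 3 → 00000011101 = 29
→ >> 3 → 00000000011 = 3

3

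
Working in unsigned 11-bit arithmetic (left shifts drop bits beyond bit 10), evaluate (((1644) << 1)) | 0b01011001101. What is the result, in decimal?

1757

1644 = 11001101100
→ << 1 (mod 2^11) → 10011011000 = 1240
0b01011001101 = 01011001101
→ | → 11011011101 = 1757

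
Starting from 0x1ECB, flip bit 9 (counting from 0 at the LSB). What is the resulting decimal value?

7371

x = 01111011001011
bit 9 is currently 1; toggle it via x ^ (1 << 9) = x ^ 512
→ 01110011001011 = 7371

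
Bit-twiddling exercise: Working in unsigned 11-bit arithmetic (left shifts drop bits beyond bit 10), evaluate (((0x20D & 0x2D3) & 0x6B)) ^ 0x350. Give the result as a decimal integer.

849

0x20D = 01000001101
0x2D3 = 01011010011
→ & → 01000000001 = 513
0x6B = 00001101011
→ & → 00000000001 = 1
0x350 = 01101010000
→ ^ → 01101010001 = 849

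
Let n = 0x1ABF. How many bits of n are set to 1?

0x1ABF = 1101010111111
Count the 1s: 1 + 1 + 1 + 1 + 1 + 1 + 1 + 1 + 1 + 1 = 10

10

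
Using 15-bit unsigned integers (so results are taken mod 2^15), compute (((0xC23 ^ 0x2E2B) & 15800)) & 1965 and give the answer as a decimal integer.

0xC23 = 000110000100011
0x2E2B = 010111000101011
→ ^ → 010001000001000 = 8712
15800 = 011110110111000
→ & → 010000000001000 = 8200
1965 = 000011110101101
→ & → 000000000001000 = 8

8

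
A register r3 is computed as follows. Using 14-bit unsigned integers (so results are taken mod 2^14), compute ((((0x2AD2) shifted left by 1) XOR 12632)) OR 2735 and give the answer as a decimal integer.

0x2AD2 = 10101011010010
→ shifted left by 1 (mod 2^14) → 01010110100100 = 5540
12632 = 11000101011000
→ XOR → 10010011111100 = 9468
2735 = 00101010101111
→ OR → 10111011111111 = 12031

12031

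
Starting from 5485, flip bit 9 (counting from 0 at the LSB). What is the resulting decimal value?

x = 01010101101101
bit 9 is currently 0; toggle it via x ^ (1 << 9) = x ^ 512
→ 01011101101101 = 5997

5997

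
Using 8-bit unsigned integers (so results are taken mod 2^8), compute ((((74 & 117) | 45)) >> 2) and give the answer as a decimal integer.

74 = 01001010
117 = 01110101
→ & → 01000000 = 64
45 = 00101101
→ | → 01101101 = 109
→ >> 2 → 00011011 = 27

27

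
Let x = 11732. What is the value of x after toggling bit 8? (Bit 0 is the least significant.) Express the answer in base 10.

11476

x = 010110111010100
bit 8 is currently 1; toggle it via x ^ (1 << 8) = x ^ 256
→ 010110011010100 = 11476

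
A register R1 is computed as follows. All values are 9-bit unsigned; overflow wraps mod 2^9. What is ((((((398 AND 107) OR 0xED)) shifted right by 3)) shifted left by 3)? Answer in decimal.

398 = 110001110
107 = 001101011
→ AND → 000001010 = 10
0xED = 011101101
→ OR → 011101111 = 239
→ shifted right by 3 → 000011101 = 29
→ shifted left by 3 (mod 2^9) → 011101000 = 232

232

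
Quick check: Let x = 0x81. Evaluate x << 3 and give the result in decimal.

0x81 = 00010000001
shift left by 3 → 10000001000 = 1032
(equivalently, 129 × 2^3 = 129 × 8)

1032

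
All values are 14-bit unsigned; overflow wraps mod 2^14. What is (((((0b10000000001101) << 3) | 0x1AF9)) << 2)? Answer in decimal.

11236

0b10000000001101 = 10000000001101
→ << 3 (mod 2^14) → 00000001101000 = 104
0x1AF9 = 01101011111001
→ | → 01101011111001 = 6905
→ << 2 (mod 2^14) → 10101111100100 = 11236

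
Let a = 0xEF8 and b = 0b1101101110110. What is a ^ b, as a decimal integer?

5518

0xEF8 = 0111011111000
b = 1101101110110
XOR → 1010110001110 = 5518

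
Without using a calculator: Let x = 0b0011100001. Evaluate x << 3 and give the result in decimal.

1800

x = 00011100001
shift left by 3 → 11100001000 = 1800
(equivalently, 225 × 2^3 = 225 × 8)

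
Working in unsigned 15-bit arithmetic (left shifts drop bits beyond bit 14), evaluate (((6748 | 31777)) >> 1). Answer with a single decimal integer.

16190

6748 = 001101001011100
31777 = 111110000100001
→ | → 111111001111101 = 32381
→ >> 1 → 011111100111110 = 16190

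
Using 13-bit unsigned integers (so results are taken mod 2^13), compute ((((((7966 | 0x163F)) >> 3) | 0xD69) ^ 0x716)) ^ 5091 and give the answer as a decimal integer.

7966 = 1111100011110
0x163F = 1011000111111
→ | → 1111100111111 = 7999
→ >> 3 → 0001111100111 = 999
0xD69 = 0110101101001
→ | → 0111111101111 = 4079
0x716 = 0011100010110
→ ^ → 0100011111001 = 2297
5091 = 1001111100011
→ ^ → 1101100011010 = 6938

6938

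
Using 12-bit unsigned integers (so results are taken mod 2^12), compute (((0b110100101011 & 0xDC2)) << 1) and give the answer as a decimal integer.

0b110100101011 = 110100101011
0xDC2 = 110111000010
→ & → 110100000010 = 3330
→ << 1 (mod 2^12) → 101000000100 = 2564

2564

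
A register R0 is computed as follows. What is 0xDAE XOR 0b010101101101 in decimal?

2243

0xDAE = 110110101110
b = 010101101101
XOR → 100011000011 = 2243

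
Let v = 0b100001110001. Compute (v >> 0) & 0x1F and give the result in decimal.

v = 100001110001
Shift right by 0: 100001110001
Mask low 5 bits: 10001 = 17

17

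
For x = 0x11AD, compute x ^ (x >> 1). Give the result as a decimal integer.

x = 1000110101101 = 4525
x>>1 = 0100011010110
XOR  = 1100101111011 = 6523
(x ^ (x >> 1) gives the standard binary-reflected Gray code of x.)

6523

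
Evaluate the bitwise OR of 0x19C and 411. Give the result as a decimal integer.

0x19C = 110011100
411 = 110011011
 OR → 110011111 = 415

415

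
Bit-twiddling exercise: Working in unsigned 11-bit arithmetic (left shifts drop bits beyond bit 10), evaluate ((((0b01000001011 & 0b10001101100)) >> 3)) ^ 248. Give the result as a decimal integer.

0b01000001011 = 01000001011
0b10001101100 = 10001101100
→ & → 00000001000 = 8
→ >> 3 → 00000000001 = 1
248 = 00011111000
→ ^ → 00011111001 = 249

249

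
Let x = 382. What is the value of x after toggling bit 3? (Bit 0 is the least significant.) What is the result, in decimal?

374

x = 101111110
bit 3 is currently 1; toggle it via x ^ (1 << 3) = x ^ 8
→ 101110110 = 374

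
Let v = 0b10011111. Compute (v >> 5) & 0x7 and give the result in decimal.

4

v = 10011111
Shift right by 5: 100
Mask low 3 bits: 100 = 4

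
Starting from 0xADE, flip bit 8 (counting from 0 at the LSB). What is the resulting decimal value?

x = 101011011110
bit 8 is currently 0; toggle it via x ^ (1 << 8) = x ^ 256
→ 101111011110 = 3038

3038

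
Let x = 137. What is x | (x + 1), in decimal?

x = 10001001 = 137
x + 1 = 10001010
OR    = 10001011 = 139
(x | (x + 1) sets the lowest cleared bit.)

139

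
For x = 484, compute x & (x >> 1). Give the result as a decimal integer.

x = 111100100 = 484
x>>1 = 011110010
AND  = 011100000 = 224
(x & (x >> 1) has a 1 wherever x has two consecutive 1 bits.)

224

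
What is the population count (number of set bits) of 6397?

6397 = 1100011111101
Count the 1s: 1 + 1 + 1 + 1 + 1 + 1 + 1 + 1 + 1 = 9

9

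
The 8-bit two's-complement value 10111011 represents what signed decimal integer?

pattern = 10111011 (MSB is 1 ⇒ negative)
Invert: 01000100, add 1 → 01000101 = 69, so the value is -69.
(Equivalently: 187 - 2^8 = 187 - 256 = -69.)

-69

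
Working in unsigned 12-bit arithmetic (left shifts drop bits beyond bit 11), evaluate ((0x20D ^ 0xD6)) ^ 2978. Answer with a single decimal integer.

0x20D = 001000001101
0xD6 = 000011010110
→ ^ → 001011011011 = 731
2978 = 101110100010
→ ^ → 100101111001 = 2425

2425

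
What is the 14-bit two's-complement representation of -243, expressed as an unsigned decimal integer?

16141

243 in 14 bits: 00000011110011
Invert: 11111100001100
Add 1:  11111100001101 = 16141
(Check: 2^14 - 243 = 16384 - 243 = 16141.)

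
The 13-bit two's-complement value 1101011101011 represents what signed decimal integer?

-1301

pattern = 1101011101011 (MSB is 1 ⇒ negative)
Invert: 0010100010100, add 1 → 0010100010101 = 1301, so the value is -1301.
(Equivalently: 6891 - 2^13 = 6891 - 8192 = -1301.)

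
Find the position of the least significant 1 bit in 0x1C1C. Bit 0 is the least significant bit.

2

0x1C1C = 1110000011100
Trailing zeros: 2, so the lowest set bit is bit 2 (value 4).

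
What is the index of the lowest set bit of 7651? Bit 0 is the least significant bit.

7651 = 1110111100011
Trailing zeros: 0, so the lowest set bit is bit 0 (value 1).

0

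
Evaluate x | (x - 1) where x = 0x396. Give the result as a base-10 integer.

919

x = 1110010110 = 918
x - 1 = 1110010101
OR    = 1110010111 = 919
(x | (x - 1) sets all bits below the lowest set bit.)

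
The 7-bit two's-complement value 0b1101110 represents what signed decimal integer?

pattern = 1101110 (MSB is 1 ⇒ negative)
Invert: 0010001, add 1 → 0010010 = 18, so the value is -18.
(Equivalently: 110 - 2^7 = 110 - 128 = -18.)

-18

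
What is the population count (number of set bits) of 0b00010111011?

n = 10111011
Count the 1s: 1 + 1 + 1 + 1 + 1 + 1 = 6

6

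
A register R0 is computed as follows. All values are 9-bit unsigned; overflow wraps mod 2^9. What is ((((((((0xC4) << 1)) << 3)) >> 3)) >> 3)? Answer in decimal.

0xC4 = 011000100
→ << 1 (mod 2^9) → 110001000 = 392
→ << 3 (mod 2^9) → 001000000 = 64
→ >> 3 → 000001000 = 8
→ >> 3 → 000000001 = 1

1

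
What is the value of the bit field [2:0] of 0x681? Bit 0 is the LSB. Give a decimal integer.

1

v = 011010000001
Shift right by 0: 011010000001
Mask low 3 bits: 001 = 1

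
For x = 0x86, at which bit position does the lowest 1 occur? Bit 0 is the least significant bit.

1

0x86 = 10000110
Trailing zeros: 1, so the lowest set bit is bit 1 (value 2).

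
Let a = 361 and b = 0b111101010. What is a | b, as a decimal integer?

361 = 101101001
b = 111101010
 OR → 111101011 = 491

491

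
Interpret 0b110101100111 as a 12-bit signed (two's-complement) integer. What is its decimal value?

pattern = 110101100111 (MSB is 1 ⇒ negative)
Invert: 001010011000, add 1 → 001010011001 = 665, so the value is -665.
(Equivalently: 3431 - 2^12 = 3431 - 4096 = -665.)

-665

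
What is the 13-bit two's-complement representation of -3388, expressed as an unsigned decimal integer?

3388 in 13 bits: 0110100111100
Invert: 1001011000011
Add 1:  1001011000100 = 4804
(Check: 2^13 - 3388 = 8192 - 3388 = 4804.)

4804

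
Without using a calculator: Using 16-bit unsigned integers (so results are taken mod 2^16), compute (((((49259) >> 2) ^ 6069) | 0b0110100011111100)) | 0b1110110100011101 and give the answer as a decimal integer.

61439

49259 = 1100000001101011
→ >> 2 → 0011000000011010 = 12314
6069 = 0001011110110101
→ ^ → 0010011110101111 = 10159
0b0110100011111100 = 0110100011111100
→ | → 0110111111111111 = 28671
0b1110110100011101 = 1110110100011101
→ | → 1110111111111111 = 61439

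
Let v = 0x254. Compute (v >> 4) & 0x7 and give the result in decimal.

5

v = 01001010100
Shift right by 4: 0100101
Mask low 3 bits: 101 = 5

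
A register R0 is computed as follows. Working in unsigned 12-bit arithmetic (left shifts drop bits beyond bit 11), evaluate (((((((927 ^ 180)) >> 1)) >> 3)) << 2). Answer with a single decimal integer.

927 = 001110011111
180 = 000010110100
→ ^ → 001100101011 = 811
→ >> 1 → 000110010101 = 405
→ >> 3 → 000000110010 = 50
→ << 2 (mod 2^12) → 000011001000 = 200

200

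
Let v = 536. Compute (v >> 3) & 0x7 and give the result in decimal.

3

v = 1000011000
Shift right by 3: 1000011
Mask low 3 bits: 011 = 3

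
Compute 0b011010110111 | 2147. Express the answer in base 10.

a = 011010110111
2147 = 100001100011
 OR → 111011110111 = 3831

3831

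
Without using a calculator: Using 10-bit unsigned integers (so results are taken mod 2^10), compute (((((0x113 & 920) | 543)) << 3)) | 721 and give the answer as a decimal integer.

0x113 = 0100010011
920 = 1110011000
→ & → 0100010000 = 272
543 = 1000011111
→ | → 1100011111 = 799
→ << 3 (mod 2^10) → 0011111000 = 248
721 = 1011010001
→ | → 1011111001 = 761

761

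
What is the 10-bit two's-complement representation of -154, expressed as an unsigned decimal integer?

870

154 in 10 bits: 0010011010
Invert: 1101100101
Add 1:  1101100110 = 870
(Check: 2^10 - 154 = 1024 - 154 = 870.)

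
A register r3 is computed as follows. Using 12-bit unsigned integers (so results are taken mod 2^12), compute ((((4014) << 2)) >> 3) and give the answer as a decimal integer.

4014 = 111110101110
→ << 2 (mod 2^12) → 111010111000 = 3768
→ >> 3 → 000111010111 = 471

471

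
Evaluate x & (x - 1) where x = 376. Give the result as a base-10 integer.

368

x = 101111000 = 376
x - 1 = 101110111
AND   = 101110000 = 368
(x & (x - 1) clears the lowest set bit of x.)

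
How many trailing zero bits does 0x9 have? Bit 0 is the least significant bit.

0x9 = 1001
Trailing zeros: 0, so the lowest set bit is bit 0 (value 1).

0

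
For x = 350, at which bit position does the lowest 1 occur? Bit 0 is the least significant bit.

1

350 = 101011110
Trailing zeros: 1, so the lowest set bit is bit 1 (value 2).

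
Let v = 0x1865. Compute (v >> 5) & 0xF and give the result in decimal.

3

v = 1100001100101
Shift right by 5: 11000011
Mask low 4 bits: 0011 = 3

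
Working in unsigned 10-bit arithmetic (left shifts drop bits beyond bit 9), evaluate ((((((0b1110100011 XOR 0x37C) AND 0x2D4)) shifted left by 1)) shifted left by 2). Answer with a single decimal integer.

0b1110100011 = 1110100011
0x37C = 1101111100
→ XOR → 0011011111 = 223
0x2D4 = 1011010100
→ AND → 0011010100 = 212
→ shifted left by 1 (mod 2^10) → 0110101000 = 424
→ shifted left by 2 (mod 2^10) → 1010100000 = 672

672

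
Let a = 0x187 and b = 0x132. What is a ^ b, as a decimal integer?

0x187 = 110000111
0x132 = 100110010
XOR → 010110101 = 181

181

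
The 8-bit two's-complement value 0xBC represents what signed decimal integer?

-68

pattern = 10111100 (MSB is 1 ⇒ negative)
Invert: 01000011, add 1 → 01000100 = 68, so the value is -68.
(Equivalently: 188 - 2^8 = 188 - 256 = -68.)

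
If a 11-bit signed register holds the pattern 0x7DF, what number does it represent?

-33

pattern = 11111011111 (MSB is 1 ⇒ negative)
Invert: 00000100000, add 1 → 00000100001 = 33, so the value is -33.
(Equivalently: 2015 - 2^11 = 2015 - 2048 = -33.)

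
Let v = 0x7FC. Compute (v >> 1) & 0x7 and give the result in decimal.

v = 11111111100
Shift right by 1: 1111111110
Mask low 3 bits: 110 = 6

6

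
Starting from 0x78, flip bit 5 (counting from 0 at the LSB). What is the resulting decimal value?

88

x = 0001111000
bit 5 is currently 1; toggle it via x ^ (1 << 5) = x ^ 32
→ 0001011000 = 88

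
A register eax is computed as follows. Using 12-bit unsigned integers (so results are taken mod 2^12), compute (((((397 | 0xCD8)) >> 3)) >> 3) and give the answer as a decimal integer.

397 = 000110001101
0xCD8 = 110011011000
→ | → 110111011101 = 3549
→ >> 3 → 000110111011 = 443
→ >> 3 → 000000110111 = 55

55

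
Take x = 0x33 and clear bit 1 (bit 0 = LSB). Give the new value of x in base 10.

x = 0000110011
bit 1 is currently 1; clear it via x & ~(1 << 1) = x & ~2
→ 0000110001 = 49

49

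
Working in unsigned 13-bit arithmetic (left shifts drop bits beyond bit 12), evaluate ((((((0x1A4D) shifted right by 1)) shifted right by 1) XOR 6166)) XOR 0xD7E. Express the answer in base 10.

5115

0x1A4D = 1101001001101
→ shifted right by 1 → 0110100100110 = 3366
→ shifted right by 1 → 0011010010011 = 1683
6166 = 1100000010110
→ XOR → 1111010000101 = 7813
0xD7E = 0110101111110
→ XOR → 1001111111011 = 5115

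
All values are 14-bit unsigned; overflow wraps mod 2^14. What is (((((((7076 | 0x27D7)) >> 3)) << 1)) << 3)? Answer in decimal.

16352

7076 = 01101110100100
0x27D7 = 10011111010111
→ | → 11111111110111 = 16375
→ >> 3 → 00011111111110 = 2046
→ << 1 (mod 2^14) → 00111111111100 = 4092
→ << 3 (mod 2^14) → 11111111100000 = 16352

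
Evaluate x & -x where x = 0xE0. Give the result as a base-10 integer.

32

x = 11100000 = 224
-x (two's complement) = …00100000
AND   = 00100000 = 32
(x & -x isolates the lowest set bit of x.)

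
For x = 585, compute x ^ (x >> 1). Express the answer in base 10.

877

x = 1001001001 = 585
x>>1 = 0100100100
XOR  = 1101101101 = 877
(x ^ (x >> 1) gives the standard binary-reflected Gray code of x.)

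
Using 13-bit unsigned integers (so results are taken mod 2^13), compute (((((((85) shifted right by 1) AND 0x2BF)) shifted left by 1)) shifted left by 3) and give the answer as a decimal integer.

672

85 = 0000001010101
→ shifted right by 1 → 0000000101010 = 42
0x2BF = 0001010111111
→ AND → 0000000101010 = 42
→ shifted left by 1 (mod 2^13) → 0000001010100 = 84
→ shifted left by 3 (mod 2^13) → 0001010100000 = 672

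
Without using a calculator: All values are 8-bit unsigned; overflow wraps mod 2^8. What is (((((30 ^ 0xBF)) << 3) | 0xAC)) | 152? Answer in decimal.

188

30 = 00011110
0xBF = 10111111
→ ^ → 10100001 = 161
→ << 3 (mod 2^8) → 00001000 = 8
0xAC = 10101100
→ | → 10101100 = 172
152 = 10011000
→ | → 10111100 = 188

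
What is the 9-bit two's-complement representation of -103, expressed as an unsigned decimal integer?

409

103 in 9 bits: 001100111
Invert: 110011000
Add 1:  110011001 = 409
(Check: 2^9 - 103 = 512 - 103 = 409.)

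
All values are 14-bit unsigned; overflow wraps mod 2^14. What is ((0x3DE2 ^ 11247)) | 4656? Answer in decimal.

5693

0x3DE2 = 11110111100010
11247 = 10101111101111
→ ^ → 01011000001101 = 5645
4656 = 01001000110000
→ | → 01011000111101 = 5693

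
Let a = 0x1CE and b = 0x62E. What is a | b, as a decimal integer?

2030

0x1CE = 00111001110
0x62E = 11000101110
 OR → 11111101110 = 2030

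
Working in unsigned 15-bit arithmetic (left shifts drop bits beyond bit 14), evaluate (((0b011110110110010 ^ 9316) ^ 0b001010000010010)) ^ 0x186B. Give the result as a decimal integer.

5551

0b011110110110010 = 011110110110010
9316 = 010010001100100
→ ^ → 001100111010110 = 6614
0b001010000010010 = 001010000010010
→ ^ → 000110111000100 = 3524
0x186B = 001100001101011
→ ^ → 001010110101111 = 5551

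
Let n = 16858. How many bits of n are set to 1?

7

16858 = 100000111011010
Count the 1s: 1 + 1 + 1 + 1 + 1 + 1 + 1 = 7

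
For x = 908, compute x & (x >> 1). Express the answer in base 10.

x = 1110001100 = 908
x>>1 = 0111000110
AND  = 0110000100 = 388
(x & (x >> 1) has a 1 wherever x has two consecutive 1 bits.)

388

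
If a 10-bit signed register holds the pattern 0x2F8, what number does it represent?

-264

pattern = 1011111000 (MSB is 1 ⇒ negative)
Invert: 0100000111, add 1 → 0100001000 = 264, so the value is -264.
(Equivalently: 760 - 2^10 = 760 - 1024 = -264.)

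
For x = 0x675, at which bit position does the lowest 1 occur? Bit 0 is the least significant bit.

0

0x675 = 11001110101
Trailing zeros: 0, so the lowest set bit is bit 0 (value 1).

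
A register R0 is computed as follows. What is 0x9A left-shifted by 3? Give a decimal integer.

0x9A = 00010011010
shift left by 3 → 10011010000 = 1232
(equivalently, 154 × 2^3 = 154 × 8)

1232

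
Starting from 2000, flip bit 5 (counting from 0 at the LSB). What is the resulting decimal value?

x = 11111010000
bit 5 is currently 0; toggle it via x ^ (1 << 5) = x ^ 32
→ 11111110000 = 2032

2032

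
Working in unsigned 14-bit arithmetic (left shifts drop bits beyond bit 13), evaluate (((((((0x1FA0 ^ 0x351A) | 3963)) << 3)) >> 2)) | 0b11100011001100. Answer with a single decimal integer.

0x1FA0 = 01111110100000
0x351A = 11010100011010
→ ^ → 10101010111010 = 10938
3963 = 00111101111011
→ | → 10111111111011 = 12283
→ << 3 (mod 2^14) → 11111111011000 = 16344
→ >> 2 → 00111111110110 = 4086
0b11100011001100 = 11100011001100
→ | → 11111111111110 = 16382

16382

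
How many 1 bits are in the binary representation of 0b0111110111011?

n = 111110111011
Count the 1s: 1 + 1 + 1 + 1 + 1 + 1 + 1 + 1 + 1 + 1 = 10

10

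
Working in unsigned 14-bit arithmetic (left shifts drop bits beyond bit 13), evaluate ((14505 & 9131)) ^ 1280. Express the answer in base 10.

14505 = 11100010101001
9131 = 10001110101011
→ & → 10000010101001 = 8361
1280 = 00010100000000
→ ^ → 10010110101001 = 9641

9641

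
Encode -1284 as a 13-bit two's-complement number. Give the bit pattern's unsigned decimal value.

1284 in 13 bits: 0010100000100
Invert: 1101011111011
Add 1:  1101011111100 = 6908
(Check: 2^13 - 1284 = 8192 - 1284 = 6908.)

6908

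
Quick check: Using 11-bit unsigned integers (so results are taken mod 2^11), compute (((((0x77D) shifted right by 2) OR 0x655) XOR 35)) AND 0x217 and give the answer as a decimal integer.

0x77D = 11101111101
→ shifted right by 2 → 00111011111 = 479
0x655 = 11001010101
→ OR → 11111011111 = 2015
35 = 00000100011
→ XOR → 11111111100 = 2044
0x217 = 01000010111
→ AND → 01000010100 = 532

532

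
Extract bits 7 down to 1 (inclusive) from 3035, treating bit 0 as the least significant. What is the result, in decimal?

v = 101111011011
Shift right by 1: 10111101101
Mask low 7 bits: 1101101 = 109

109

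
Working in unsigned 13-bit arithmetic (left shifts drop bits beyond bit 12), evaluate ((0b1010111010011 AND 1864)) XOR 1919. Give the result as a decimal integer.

575

0b1010111010011 = 1010111010011
1864 = 0011101001000
→ AND → 0010101000000 = 1344
1919 = 0011101111111
→ XOR → 0001000111111 = 575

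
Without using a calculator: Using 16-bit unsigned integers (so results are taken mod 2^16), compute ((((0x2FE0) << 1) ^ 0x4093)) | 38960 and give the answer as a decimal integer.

0x2FE0 = 0010111111100000
→ << 1 (mod 2^16) → 0101111111000000 = 24512
0x4093 = 0100000010010011
→ ^ → 0001111101010011 = 8019
38960 = 1001100000110000
→ | → 1001111101110011 = 40819

40819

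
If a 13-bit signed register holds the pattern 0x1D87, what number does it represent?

pattern = 1110110000111 (MSB is 1 ⇒ negative)
Invert: 0001001111000, add 1 → 0001001111001 = 633, so the value is -633.
(Equivalently: 7559 - 2^13 = 7559 - 8192 = -633.)

-633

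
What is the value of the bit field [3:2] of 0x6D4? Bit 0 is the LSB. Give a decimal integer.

1

v = 11011010100
Shift right by 2: 110110101
Mask low 2 bits: 01 = 1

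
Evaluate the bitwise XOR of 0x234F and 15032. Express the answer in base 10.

0x234F = 10001101001111
15032 = 11101010111000
XOR → 01100111110111 = 6647

6647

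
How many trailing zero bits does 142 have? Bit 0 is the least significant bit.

142 = 10001110
Trailing zeros: 1, so the lowest set bit is bit 1 (value 2).

1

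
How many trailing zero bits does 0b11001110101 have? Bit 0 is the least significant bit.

0

0b11001110101 = 11001110101
Trailing zeros: 0, so the lowest set bit is bit 0 (value 1).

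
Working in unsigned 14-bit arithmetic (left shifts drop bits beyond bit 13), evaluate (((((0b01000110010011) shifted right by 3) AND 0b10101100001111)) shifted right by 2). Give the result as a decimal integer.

0b01000110010011 = 01000110010011
→ shifted right by 3 → 00001000110010 = 562
0b10101100001111 = 10101100001111
→ AND → 00001000000010 = 514
→ shifted right by 2 → 00000010000000 = 128

128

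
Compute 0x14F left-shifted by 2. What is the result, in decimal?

0x14F = 00101001111
shift left by 2 → 10100111100 = 1340
(equivalently, 335 × 2^2 = 335 × 4)

1340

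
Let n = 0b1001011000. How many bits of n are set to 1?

4

n = 1001011000
Count the 1s: 1 + 1 + 1 + 1 = 4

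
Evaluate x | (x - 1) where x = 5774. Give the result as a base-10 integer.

x = 1011010001110 = 5774
x - 1 = 1011010001101
OR    = 1011010001111 = 5775
(x | (x - 1) sets all bits below the lowest set bit.)

5775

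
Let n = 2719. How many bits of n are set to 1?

2719 = 101010011111
Count the 1s: 1 + 1 + 1 + 1 + 1 + 1 + 1 + 1 = 8

8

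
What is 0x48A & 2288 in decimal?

128

0x48A = 010010001010
2288 = 100011110000
AND → 000010000000 = 128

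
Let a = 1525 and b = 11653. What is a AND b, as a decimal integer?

1413

1525 = 00010111110101
11653 = 10110110000101
AND → 00010110000101 = 1413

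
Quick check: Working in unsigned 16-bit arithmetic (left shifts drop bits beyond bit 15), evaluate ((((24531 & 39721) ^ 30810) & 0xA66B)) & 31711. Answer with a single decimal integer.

8779

24531 = 0101111111010011
39721 = 1001101100101001
→ & → 0001101100000001 = 6913
30810 = 0111100001011010
→ ^ → 0110001101011011 = 25435
0xA66B = 1010011001101011
→ & → 0010001001001011 = 8779
31711 = 0111101111011111
→ & → 0010001001001011 = 8779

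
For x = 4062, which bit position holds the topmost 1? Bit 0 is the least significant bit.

4062 = 111111011110
The topmost 1 is at position 11 (since 2^11 = 2048 ≤ 4062 < 4096).

11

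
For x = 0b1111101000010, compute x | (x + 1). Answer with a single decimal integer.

8003

x = 1111101000010 = 8002
x + 1 = 1111101000011
OR    = 1111101000011 = 8003
(x | (x + 1) sets the lowest cleared bit.)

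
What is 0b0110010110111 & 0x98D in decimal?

a = 110010110111
0x98D = 100110001101
AND → 100010000101 = 2181

2181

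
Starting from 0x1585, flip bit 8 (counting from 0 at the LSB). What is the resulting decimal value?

5253

x = 1010110000101
bit 8 is currently 1; toggle it via x ^ (1 << 8) = x ^ 256
→ 1010010000101 = 5253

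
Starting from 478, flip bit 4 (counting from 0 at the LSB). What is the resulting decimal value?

462

x = 00111011110
bit 4 is currently 1; toggle it via x ^ (1 << 4) = x ^ 16
→ 00111001110 = 462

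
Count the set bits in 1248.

1248 = 10011100000
Count the 1s: 1 + 1 + 1 + 1 = 4

4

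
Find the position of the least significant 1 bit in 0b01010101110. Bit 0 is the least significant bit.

0b01010101110 = 1010101110
Trailing zeros: 1, so the lowest set bit is bit 1 (value 2).

1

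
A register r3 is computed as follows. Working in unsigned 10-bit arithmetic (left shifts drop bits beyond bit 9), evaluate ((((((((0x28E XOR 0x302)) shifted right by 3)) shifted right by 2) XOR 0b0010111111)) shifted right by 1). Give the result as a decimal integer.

0x28E = 1010001110
0x302 = 1100000010
→ XOR → 0110001100 = 396
→ shifted right by 3 → 0000110001 = 49
→ shifted right by 2 → 0000001100 = 12
0b0010111111 = 0010111111
→ XOR → 0010110011 = 179
→ shifted right by 1 → 0001011001 = 89

89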